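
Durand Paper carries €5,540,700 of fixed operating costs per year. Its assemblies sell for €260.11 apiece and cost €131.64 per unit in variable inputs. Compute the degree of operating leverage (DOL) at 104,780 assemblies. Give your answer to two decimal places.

1.70

Contribution at this volume is 104,780 × €128.47 = €13,461,086.60.
Operating income = contribution − fixed costs = €13,461,086.60 − €5,540,700 = €7,920,386.60.
DOL = contribution ÷ EBIT = €13,461,086.60 ÷ €7,920,386.60 = 1.6995.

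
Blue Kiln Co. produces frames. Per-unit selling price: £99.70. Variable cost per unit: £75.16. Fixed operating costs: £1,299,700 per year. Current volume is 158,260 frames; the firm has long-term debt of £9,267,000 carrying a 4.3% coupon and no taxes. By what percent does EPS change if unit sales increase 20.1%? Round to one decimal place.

+35.7%

Total contribution margin = 158,260 × £24.54 = £3,883,700.40.
Subtracting fixed costs: EBIT = £3,883,700.40 − £1,299,700 = £2,584,000.40.
Interest = £398,481.00, so EBIT − I = £2,185,519.40.
Degree of combined leverage = contribution ÷ (EBIT − I) = £3,883,700.40 ÷ £2,185,519.40 = 1.7770.
EPS therefore changes by 1.7770 × (+20.1%) = +35.7%.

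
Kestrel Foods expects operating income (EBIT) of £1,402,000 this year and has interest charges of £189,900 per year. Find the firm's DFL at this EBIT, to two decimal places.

1.16

Annual interest charges come to £189,900.00.
Degree of financial leverage = EBIT / (EBIT − interest) = £1,402,000 / £1,212,100.00 = 1.1567.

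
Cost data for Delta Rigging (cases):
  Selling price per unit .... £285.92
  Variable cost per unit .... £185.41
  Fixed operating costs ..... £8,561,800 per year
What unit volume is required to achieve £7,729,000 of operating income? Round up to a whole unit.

162,082 cases

Contribution margin per unit = £285.92 − £185.41 = £100.51.
Units = (FC + target) / CM = (£8,561,800 + £7,729,000) / £100.51 = 162,081.38, so 162,082 cases.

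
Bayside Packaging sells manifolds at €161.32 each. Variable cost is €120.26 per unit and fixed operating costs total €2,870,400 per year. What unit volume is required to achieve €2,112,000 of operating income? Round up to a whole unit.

121,345 manifolds

Contribution margin per unit = €161.32 − €120.26 = €41.06.
Required volume = (fixed costs + target profit) ÷ CM = (€2,870,400 + €2,112,000) ÷ €41.06 = 121,344.37, so 121,345 manifolds.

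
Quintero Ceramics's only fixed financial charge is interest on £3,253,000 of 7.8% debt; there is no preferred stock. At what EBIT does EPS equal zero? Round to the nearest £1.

Annual interest = 7.8% × £3,253,000 = £253,734.00.
With no preferred dividends, EPS = 0 when EBIT exactly covers interest, so the financial break-even EBIT is £253,734.00.

£253,734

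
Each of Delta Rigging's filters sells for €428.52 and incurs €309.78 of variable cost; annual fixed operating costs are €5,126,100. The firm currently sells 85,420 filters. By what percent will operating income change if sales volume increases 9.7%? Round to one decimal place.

+19.6%

At 85,420 units, contribution = 85,420 × €118.74 = €10,142,770.80.
Subtracting fixed costs: EBIT = €10,142,770.80 − €5,126,100 = €5,016,670.80.
So DOL = total CM / EBIT = €10,142,770.80 / €5,016,670.80 = 2.0218.
So EBIT moves 2.0218 × (+9.7%) = +19.6%.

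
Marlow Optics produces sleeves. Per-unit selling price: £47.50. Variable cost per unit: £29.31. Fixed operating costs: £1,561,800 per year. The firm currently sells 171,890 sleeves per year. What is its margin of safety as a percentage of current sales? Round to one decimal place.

Contribution margin per unit = £47.50 − £29.31 = £18.19. Break-even units = £1,561,800 ÷ £18.19 = 85,860.36; break-even revenue = 85,860.36 × £47.50 = £4,078,367.23.
Current sales = 171,890 × £47.50 = £8,164,775.00.
Margin of safety = (£8,164,775.00 − £4,078,367.23) ÷ £8,164,775.00 = 50.0%.

50.0%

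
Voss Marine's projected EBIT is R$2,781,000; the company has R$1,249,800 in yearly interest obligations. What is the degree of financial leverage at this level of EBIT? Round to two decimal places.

1.82

Interest = R$1,249,800.00.
DFL = EBIT ÷ (EBIT − I) = R$2,781,000 ÷ (R$2,781,000 − R$1,249,800.00) = R$2,781,000 ÷ R$1,531,200.00 = 1.8162.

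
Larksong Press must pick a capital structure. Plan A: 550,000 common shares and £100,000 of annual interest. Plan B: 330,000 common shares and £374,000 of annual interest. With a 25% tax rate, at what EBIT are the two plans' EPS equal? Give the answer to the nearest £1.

£785,000

At indifference, (EBIT − 100,000)(1 − t)/550,000 = (EBIT − 374,000)(1 − t)/330,000.
The (1 − t) factor cancels: (EBIT − 100,000) × 330,000 = (EBIT − 374,000) × 550,000.
Solving, EBIT = (374,000·550,000 − 100,000·330,000) / (550,000 − 330,000) = 172,700,000,000 / 220,000 = 785,000.00.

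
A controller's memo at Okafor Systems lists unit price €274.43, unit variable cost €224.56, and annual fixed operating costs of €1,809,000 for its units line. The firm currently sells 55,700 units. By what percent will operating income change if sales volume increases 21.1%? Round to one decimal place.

Contribution at this volume is 55,700 × €49.87 = €2,777,759.00.
Operating income = contribution − fixed costs = €2,777,759.00 − €1,809,000 = €968,759.00.
DOL = contribution ÷ EBIT = €2,777,759.00 ÷ €968,759.00 = 2.8673.
Operating income changes by 2.8673 × +21.1% = +60.5%.

+60.5%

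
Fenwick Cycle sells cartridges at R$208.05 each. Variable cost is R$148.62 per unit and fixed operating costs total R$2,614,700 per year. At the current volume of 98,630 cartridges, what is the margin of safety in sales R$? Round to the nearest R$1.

R$11,366,542

Each unit contributes R$208.05 − R$148.62 = R$59.43. Break-even units = R$2,614,700 ÷ R$59.43 = 43,996.30; break-even revenue = 43,996.30 × R$208.05 = R$9,153,429.83.
Actual sales revenue = 98,630 × R$208.05 = R$20,519,971.50.
Margin of safety = R$20,519,971.50 − R$9,153,429.83 = R$11,366,542.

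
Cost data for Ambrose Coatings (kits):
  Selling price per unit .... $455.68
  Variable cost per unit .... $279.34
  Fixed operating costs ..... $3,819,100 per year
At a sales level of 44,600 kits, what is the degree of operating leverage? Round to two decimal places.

Total contribution margin = 44,600 × $176.34 = $7,864,764.00.
EBIT = $7,864,764.00 − $3,819,100 = $4,045,664.00.
So DOL = total CM / EBIT = $7,864,764.00 / $4,045,664.00 = 1.9440.

1.94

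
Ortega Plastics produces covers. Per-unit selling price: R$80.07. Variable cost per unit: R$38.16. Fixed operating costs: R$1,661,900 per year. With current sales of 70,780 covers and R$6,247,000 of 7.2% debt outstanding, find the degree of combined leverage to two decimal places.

3.47

Total contribution margin = 70,780 × R$41.91 = R$2,966,389.80.
Operating income = contribution − fixed costs = R$2,966,389.80 − R$1,661,900 = R$1,304,489.80. Interest = R$449,784.00.
DOL = R$2,966,389.80 ÷ R$1,304,489.80 = 2.2740; DFL = R$1,304,489.80 ÷ R$854,705.80 = 1.5262.
Combined leverage = 2.2740 × 1.5262 = 3.4706.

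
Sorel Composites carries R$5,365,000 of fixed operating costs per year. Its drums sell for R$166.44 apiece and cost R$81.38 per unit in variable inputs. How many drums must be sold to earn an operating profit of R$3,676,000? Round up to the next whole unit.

Each unit contributes R$166.44 − R$81.38 = R$85.06.
Units = (FC + target) / CM = (R$5,365,000 + R$3,676,000) / R$85.06 = 106,289.68, so 106,290 drums.

106,290 drums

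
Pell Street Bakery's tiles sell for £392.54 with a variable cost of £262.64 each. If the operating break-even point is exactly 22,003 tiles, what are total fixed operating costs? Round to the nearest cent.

Unit CM = price − variable cost = £392.54 − £262.64 = £129.90.
Fixed costs = break-even units × CM = 22,003 × £129.90 = £2,858,189.70.

£2,858,189.70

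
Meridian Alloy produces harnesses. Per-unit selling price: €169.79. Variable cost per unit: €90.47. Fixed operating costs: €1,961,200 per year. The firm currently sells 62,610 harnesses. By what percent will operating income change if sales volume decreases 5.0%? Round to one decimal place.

Contribution at this volume is 62,610 × €79.32 = €4,966,225.20.
Subtracting fixed costs: EBIT = €4,966,225.20 − €1,961,200 = €3,005,025.20.
Degree of operating leverage = €4,966,225.20 / €3,005,025.20 = 1.6526.
Operating income changes by 1.6526 × -5.0% = -8.3%.

-8.3%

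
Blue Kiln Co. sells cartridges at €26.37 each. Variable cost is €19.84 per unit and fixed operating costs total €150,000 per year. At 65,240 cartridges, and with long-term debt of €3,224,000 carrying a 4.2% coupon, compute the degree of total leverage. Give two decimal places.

3.03

Total contribution margin = 65,240 × €6.53 = €426,017.20.
EBIT = €426,017.20 − €150,000 = €276,017.20. Interest = €135,408.00, so EBIT − I = €140,609.20.
DCL = contribution ÷ (EBIT − I) = €426,017.20 ÷ €140,609.20 = 3.0298.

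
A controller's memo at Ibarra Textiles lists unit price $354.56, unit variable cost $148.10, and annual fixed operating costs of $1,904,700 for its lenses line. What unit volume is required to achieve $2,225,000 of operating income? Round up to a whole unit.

Contribution margin per unit = $354.56 − $148.10 = $206.46.
Units = (FC + target) / CM = ($1,904,700 + $2,225,000) / $206.46 = 20,002.42, so 20,003 lenses.

20,003 lenses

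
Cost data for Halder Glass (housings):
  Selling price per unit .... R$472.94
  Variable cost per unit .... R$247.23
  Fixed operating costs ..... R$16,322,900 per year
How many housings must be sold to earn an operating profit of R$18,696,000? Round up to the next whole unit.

155,150 housings

Unit CM = price − variable cost = R$472.94 − R$247.23 = R$225.71.
Need Q such that Q × R$225.71 − R$16,322,900 = R$18,696,000, i.e. Q = R$35,018,900 / R$225.71 = 155,149.97 → 155,150.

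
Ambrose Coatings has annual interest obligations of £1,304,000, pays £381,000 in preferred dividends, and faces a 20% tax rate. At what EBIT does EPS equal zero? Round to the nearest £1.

Grossing the preferred dividend up to pre-tax terms: £381,000 / (1 − 0.20) = £476,250.00.
Financial break-even EBIT = interest + D_p ÷ (1 − t) = £1,304,000 + £476,250.00 = £1,780,250.00.

£1,780,250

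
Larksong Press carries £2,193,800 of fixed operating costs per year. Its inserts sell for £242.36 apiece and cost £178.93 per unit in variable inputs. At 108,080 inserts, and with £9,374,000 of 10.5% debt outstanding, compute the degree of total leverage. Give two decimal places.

1.86

Contribution at this volume is 108,080 × £63.43 = £6,855,514.40.
Operating income = contribution − fixed costs = £6,855,514.40 − £2,193,800 = £4,661,714.40. Interest = £984,270.00, so EBIT − I = £3,677,444.40.
DCL = contribution ÷ (EBIT − I) = £6,855,514.40 ÷ £3,677,444.40 = 1.8642.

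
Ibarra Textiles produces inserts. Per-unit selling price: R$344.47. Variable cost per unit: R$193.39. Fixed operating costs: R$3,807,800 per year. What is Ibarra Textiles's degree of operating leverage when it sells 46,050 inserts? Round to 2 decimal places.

At 46,050 units, contribution = 46,050 × R$151.08 = R$6,957,234.00.
Operating income = contribution − fixed costs = R$6,957,234.00 − R$3,807,800 = R$3,149,434.00.
So DOL = total CM / EBIT = R$6,957,234.00 / R$3,149,434.00 = 2.2090.

2.21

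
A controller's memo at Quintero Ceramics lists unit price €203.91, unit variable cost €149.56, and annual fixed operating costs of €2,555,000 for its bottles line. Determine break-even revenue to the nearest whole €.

Contribution margin per unit = €203.91 − €149.56 = €54.35, a CM ratio of €54.35 ÷ €203.91 = 0.2665.
Break-even sales = FC ÷ CM ratio = €2,555,000 × €203.91 / €54.35 = €9,585,833.

€9,585,833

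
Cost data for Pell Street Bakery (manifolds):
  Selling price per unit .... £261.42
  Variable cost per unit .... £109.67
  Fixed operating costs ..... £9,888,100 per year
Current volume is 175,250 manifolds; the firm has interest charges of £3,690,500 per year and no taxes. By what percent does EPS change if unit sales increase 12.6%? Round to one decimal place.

Contribution at this volume is 175,250 × £151.75 = £26,594,187.50.
Subtracting fixed costs: EBIT = £26,594,187.50 − £9,888,100 = £16,706,087.50.
Interest = £3,690,500.00, so EBIT − I = £13,015,587.50.
DCL = total CM / (EBIT − I) = £26,594,187.50 / £13,015,587.50 = 2.0433.
%ΔEPS = DCL × %ΔSales = 2.0433 × +12.6% = +25.7%.

+25.7%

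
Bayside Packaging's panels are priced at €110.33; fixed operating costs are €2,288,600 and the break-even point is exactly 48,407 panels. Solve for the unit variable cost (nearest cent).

€63.05

Contribution per unit must be FC / Q = €2,288,600 / 48,407 = €47.2783.
Hence VC = price − CM = €110.33 − €47.2783 = €63.05.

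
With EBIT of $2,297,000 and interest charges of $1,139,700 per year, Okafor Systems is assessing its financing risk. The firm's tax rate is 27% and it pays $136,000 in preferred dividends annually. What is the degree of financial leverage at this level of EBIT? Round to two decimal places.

2.37

Annual interest charges come to $1,139,700.00.
Preferred dividends grossed up pre-tax: $136,000 / (1 − 0.27) = $186,301.37.
DFL = EBIT ÷ [EBIT − I − D_p/(1−t)] = $2,297,000 ÷ [$2,297,000 − $1,139,700.00 − $186,301.37] = $2,297,000 ÷ $970,998.63 = 2.3656.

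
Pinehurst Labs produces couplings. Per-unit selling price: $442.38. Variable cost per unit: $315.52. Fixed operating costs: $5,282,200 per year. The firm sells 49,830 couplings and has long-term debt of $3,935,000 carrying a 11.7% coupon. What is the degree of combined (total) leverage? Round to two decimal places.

10.92

At 49,830 units, contribution = 49,830 × $126.86 = $6,321,433.80.
Operating income = contribution − fixed costs = $6,321,433.80 − $5,282,200 = $1,039,233.80. Interest = $460,395.00, so EBIT − I = $578,838.80.
Degree of total leverage = total CM / (EBIT − interest) = $6,321,433.80 / $578,838.80 = 10.9209.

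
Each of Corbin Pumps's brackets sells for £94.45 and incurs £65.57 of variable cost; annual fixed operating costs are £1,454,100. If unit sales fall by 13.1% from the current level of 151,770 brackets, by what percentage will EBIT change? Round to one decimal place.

At 151,770 units, contribution = 151,770 × £28.88 = £4,383,117.60.
EBIT = £4,383,117.60 − £1,454,100 = £2,929,017.60.
Degree of operating leverage = £4,383,117.60 / £2,929,017.60 = 1.4964.
Operating income changes by 1.4964 × -13.1% = -19.6%.

-19.6%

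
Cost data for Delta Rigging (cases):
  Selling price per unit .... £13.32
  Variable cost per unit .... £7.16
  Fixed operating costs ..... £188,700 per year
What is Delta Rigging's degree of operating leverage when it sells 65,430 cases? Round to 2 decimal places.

At 65,430 units, contribution = 65,430 × £6.16 = £403,048.80.
Subtracting fixed costs: EBIT = £403,048.80 − £188,700 = £214,348.80.
Degree of operating leverage = £403,048.80 / £214,348.80 = 1.8803.

1.88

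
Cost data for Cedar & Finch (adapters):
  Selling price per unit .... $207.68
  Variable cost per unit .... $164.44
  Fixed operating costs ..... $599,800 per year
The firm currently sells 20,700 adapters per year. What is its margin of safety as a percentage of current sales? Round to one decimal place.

33.0%

Contribution margin per unit = $207.68 − $164.44 = $43.24. Break-even units = $599,800 ÷ $43.24 = 13,871.42; break-even revenue = 13,871.42 × $207.68 = $2,880,815.54.
Actual sales revenue = 20,700 × $207.68 = $4,298,976.00.
Margin of safety = ($4,298,976.00 − $2,880,815.54) ÷ $4,298,976.00 = 33.0%.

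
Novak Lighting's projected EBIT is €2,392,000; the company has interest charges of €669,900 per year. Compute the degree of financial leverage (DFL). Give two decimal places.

Interest = €669,900.00.
DFL = EBIT ÷ (EBIT − I) = €2,392,000 ÷ (€2,392,000 − €669,900.00) = €2,392,000 ÷ €1,722,100.00 = 1.3890.

1.39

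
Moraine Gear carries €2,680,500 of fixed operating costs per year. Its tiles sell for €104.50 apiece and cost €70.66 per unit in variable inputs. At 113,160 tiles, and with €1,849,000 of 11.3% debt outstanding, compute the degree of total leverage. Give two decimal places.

At 113,160 units, contribution = 113,160 × €33.84 = €3,829,334.40.
Subtracting fixed costs: EBIT = €3,829,334.40 − €2,680,500 = €1,148,834.40. Interest = €208,937.00, so EBIT − I = €939,897.40.
DCL = contribution ÷ (EBIT − I) = €3,829,334.40 ÷ €939,897.40 = 4.0742.

4.07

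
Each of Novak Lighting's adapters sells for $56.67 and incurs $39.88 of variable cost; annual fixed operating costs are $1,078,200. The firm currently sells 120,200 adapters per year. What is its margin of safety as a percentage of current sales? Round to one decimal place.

Each unit contributes $56.67 − $39.88 = $16.79. Break-even units = $1,078,200 ÷ $16.79 = 64,216.80; break-even revenue = 64,216.80 × $56.67 = $3,639,165.81.
Actual sales revenue = 120,200 × $56.67 = $6,811,734.00.
Margin of safety = ($6,811,734.00 − $3,639,165.81) ÷ $6,811,734.00 = 46.6%.

46.6%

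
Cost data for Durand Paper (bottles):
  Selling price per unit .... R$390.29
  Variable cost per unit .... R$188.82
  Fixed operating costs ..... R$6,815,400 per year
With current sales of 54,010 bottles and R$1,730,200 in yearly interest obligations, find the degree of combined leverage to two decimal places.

At 54,010 units, contribution = 54,010 × R$201.47 = R$10,881,394.70.
Subtracting fixed costs: EBIT = R$10,881,394.70 − R$6,815,400 = R$4,065,994.70. Interest = R$1,730,200.00.
DOL = R$10,881,394.70 ÷ R$4,065,994.70 = 2.6762; DFL = R$4,065,994.70 ÷ R$2,335,794.70 = 1.7407.
Combined leverage = 2.6762 × 1.7407 = 4.6585.

4.66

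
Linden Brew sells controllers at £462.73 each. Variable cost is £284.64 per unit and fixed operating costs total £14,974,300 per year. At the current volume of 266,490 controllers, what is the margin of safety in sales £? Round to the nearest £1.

Each unit contributes £462.73 − £284.64 = £178.09. Break-even units = £14,974,300 ÷ £178.09 = 84,082.77; break-even revenue = 84,082.77 × £462.73 = £38,907,618.84.
Current sales = 266,490 × £462.73 = £123,312,917.70.
Margin of safety = £123,312,917.70 − £38,907,618.84 = £84,405,299.

£84,405,299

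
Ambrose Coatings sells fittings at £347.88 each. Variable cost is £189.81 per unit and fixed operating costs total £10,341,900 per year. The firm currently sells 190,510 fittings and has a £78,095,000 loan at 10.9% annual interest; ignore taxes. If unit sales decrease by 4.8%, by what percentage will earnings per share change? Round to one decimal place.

-12.8%

Contribution at this volume is 190,510 × £158.07 = £30,113,915.70.
Operating income = contribution − fixed costs = £30,113,915.70 − £10,341,900 = £19,772,015.70.
Interest = £8,512,355.00, so EBIT − I = £11,259,660.70.
Degree of combined leverage = contribution ÷ (EBIT − I) = £30,113,915.70 ÷ £11,259,660.70 = 2.6745.
%ΔEPS = DCL × %ΔSales = 2.6745 × -4.8% = -12.8%.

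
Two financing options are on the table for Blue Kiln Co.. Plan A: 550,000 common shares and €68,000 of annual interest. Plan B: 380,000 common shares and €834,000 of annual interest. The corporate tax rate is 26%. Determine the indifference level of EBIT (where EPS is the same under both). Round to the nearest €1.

At indifference, (EBIT − 68,000)(1 − t)/550,000 = (EBIT − 834,000)(1 − t)/380,000.
The (1 − t) factor cancels: (EBIT − 68,000) × 380,000 = (EBIT − 834,000) × 550,000.
EBIT × (550,000 − 380,000) = 834,000 × 550,000 − 68,000 × 380,000 = 432,860,000,000, so EBIT = 432,860,000,000 ÷ 170,000 = 2,546,235.29.

€2,546,235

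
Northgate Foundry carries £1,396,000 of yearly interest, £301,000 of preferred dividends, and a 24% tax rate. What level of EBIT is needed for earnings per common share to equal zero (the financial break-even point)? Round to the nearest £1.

£1,792,053

Grossing the preferred dividend up to pre-tax terms: £301,000 / (1 − 0.24) = £396,052.63.
Financial break-even EBIT = interest + D_p ÷ (1 − t) = £1,396,000 + £396,052.63 = £1,792,052.63.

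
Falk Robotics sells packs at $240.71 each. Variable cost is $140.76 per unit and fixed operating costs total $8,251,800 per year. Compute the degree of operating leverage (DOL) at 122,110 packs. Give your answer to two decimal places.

At 122,110 units, contribution = 122,110 × $99.95 = $12,204,894.50.
EBIT = $12,204,894.50 − $8,251,800 = $3,953,094.50.
Degree of operating leverage = $12,204,894.50 / $3,953,094.50 = 3.0874.

3.09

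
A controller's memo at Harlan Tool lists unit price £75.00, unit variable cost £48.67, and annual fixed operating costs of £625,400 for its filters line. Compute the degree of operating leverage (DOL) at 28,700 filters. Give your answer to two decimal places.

5.80

At 28,700 units, contribution = 28,700 × £26.33 = £755,671.00.
Subtracting fixed costs: EBIT = £755,671.00 − £625,400 = £130,271.00.
Degree of operating leverage = £755,671.00 / £130,271.00 = 5.8008.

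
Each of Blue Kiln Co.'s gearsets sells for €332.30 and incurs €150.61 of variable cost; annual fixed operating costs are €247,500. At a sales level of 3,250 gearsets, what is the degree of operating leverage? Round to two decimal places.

1.72

Total contribution margin = 3,250 × €181.69 = €590,492.50.
Subtracting fixed costs: EBIT = €590,492.50 − €247,500 = €342,992.50.
So DOL = total CM / EBIT = €590,492.50 / €342,992.50 = 1.7216.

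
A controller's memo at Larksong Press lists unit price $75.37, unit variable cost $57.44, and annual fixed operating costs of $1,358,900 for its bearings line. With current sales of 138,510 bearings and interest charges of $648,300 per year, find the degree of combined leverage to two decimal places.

Contribution at this volume is 138,510 × $17.93 = $2,483,484.30.
EBIT = $2,483,484.30 − $1,358,900 = $1,124,584.30. Interest = $648,300.00, so EBIT − I = $476,284.30.
Degree of total leverage = total CM / (EBIT − interest) = $2,483,484.30 / $476,284.30 = 5.2143.

5.21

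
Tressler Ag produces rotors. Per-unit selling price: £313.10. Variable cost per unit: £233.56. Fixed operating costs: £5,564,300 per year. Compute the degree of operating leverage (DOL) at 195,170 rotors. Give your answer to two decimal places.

1.56

Total contribution margin = 195,170 × £79.54 = £15,523,821.80.
Operating income = contribution − fixed costs = £15,523,821.80 − £5,564,300 = £9,959,521.80.
So DOL = total CM / EBIT = £15,523,821.80 / £9,959,521.80 = 1.5587.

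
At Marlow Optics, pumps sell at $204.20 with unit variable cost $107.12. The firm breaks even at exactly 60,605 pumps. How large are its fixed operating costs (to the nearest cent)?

$5,883,533.40

Unit CM = price − variable cost = $204.20 − $107.12 = $97.08.
Since BE = FC / CM, FC = 60,605 × $97.08 = $5,883,533.40.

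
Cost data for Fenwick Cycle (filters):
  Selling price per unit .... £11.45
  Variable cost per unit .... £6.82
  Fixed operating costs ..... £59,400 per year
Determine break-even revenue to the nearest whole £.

£146,896

Contribution margin per unit = £11.45 − £6.82 = £4.63, a CM ratio of £4.63 ÷ £11.45 = 0.4044.
Break-even revenue = fixed costs × price ÷ CM = £59,400 × £11.45 ÷ £4.63 = £146,896.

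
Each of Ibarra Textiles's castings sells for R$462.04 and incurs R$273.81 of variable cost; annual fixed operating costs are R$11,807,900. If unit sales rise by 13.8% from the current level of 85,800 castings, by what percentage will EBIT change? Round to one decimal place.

At 85,800 units, contribution = 85,800 × R$188.23 = R$16,150,134.00.
Operating income = contribution − fixed costs = R$16,150,134.00 − R$11,807,900 = R$4,342,234.00.
So DOL = total CM / EBIT = R$16,150,134.00 / R$4,342,234.00 = 3.7193.
%ΔEBIT = DOL × %ΔSales = 3.7193 × +13.8% = +51.3%.

+51.3%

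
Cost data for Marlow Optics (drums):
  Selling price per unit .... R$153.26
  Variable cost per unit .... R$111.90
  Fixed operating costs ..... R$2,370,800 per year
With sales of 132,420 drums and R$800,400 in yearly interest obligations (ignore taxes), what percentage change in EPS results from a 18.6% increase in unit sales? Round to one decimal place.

Total contribution margin = 132,420 × R$41.36 = R$5,476,891.20.
EBIT = R$5,476,891.20 − R$2,370,800 = R$3,106,091.20.
After interest of R$800,400.00, pre-tax earnings = R$2,305,691.20.
DCL = total CM / (EBIT − I) = R$5,476,891.20 / R$2,305,691.20 = 2.3754.
%ΔEPS = DCL × %ΔSales = 2.3754 × +18.6% = +44.2%.

+44.2%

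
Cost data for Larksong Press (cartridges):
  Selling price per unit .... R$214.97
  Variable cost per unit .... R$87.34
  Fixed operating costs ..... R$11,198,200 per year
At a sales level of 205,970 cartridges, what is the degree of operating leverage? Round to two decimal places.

Contribution at this volume is 205,970 × R$127.63 = R$26,287,951.10.
EBIT = R$26,287,951.10 − R$11,198,200 = R$15,089,751.10.
Degree of operating leverage = R$26,287,951.10 / R$15,089,751.10 = 1.7421.

1.74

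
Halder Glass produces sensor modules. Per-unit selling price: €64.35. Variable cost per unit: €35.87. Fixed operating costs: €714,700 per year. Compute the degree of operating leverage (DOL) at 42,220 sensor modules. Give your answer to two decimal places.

Contribution at this volume is 42,220 × €28.48 = €1,202,425.60.
Operating income = contribution − fixed costs = €1,202,425.60 − €714,700 = €487,725.60.
DOL = contribution ÷ EBIT = €1,202,425.60 ÷ €487,725.60 = 2.4654.

2.47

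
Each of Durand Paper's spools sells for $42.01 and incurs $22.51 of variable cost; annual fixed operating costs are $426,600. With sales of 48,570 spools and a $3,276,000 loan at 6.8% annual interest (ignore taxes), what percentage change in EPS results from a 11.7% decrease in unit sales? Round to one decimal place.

At 48,570 units, contribution = 48,570 × $19.50 = $947,115.00.
EBIT = $947,115.00 − $426,600 = $520,515.00.
After interest of $222,768.00, pre-tax earnings = $297,747.00.
DCL = total CM / (EBIT − I) = $947,115.00 / $297,747.00 = 3.1809.
%ΔEPS = DCL × %ΔSales = 3.1809 × -11.7% = -37.2%.

-37.2%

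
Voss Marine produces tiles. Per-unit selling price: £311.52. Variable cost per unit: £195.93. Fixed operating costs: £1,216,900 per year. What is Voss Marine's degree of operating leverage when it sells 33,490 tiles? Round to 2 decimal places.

Contribution at this volume is 33,490 × £115.59 = £3,871,109.10.
EBIT = £3,871,109.10 − £1,216,900 = £2,654,209.10.
So DOL = total CM / EBIT = £3,871,109.10 / £2,654,209.10 = 1.4585.

1.46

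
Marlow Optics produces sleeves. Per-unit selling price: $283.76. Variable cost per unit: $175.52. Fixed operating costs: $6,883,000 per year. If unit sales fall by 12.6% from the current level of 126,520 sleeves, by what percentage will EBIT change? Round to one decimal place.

-25.3%

Total contribution margin = 126,520 × $108.24 = $13,694,524.80.
Operating income = contribution − fixed costs = $13,694,524.80 − $6,883,000 = $6,811,524.80.
Degree of operating leverage = $13,694,524.80 / $6,811,524.80 = 2.0105.
%ΔEBIT = DOL × %ΔSales = 2.0105 × -12.6% = -25.3%.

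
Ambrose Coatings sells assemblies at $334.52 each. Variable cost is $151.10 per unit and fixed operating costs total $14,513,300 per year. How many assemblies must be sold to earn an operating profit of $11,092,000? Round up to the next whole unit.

139,600 assemblies

Unit CM = price − variable cost = $334.52 − $151.10 = $183.42.
Need Q such that Q × $183.42 − $14,513,300 = $11,092,000, i.e. Q = $25,605,300 / $183.42 = 139,599.28 → 139,600.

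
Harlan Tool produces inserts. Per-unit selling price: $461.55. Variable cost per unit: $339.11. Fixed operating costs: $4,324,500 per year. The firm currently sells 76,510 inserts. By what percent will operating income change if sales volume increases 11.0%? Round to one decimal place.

+20.4%

Total contribution margin = 76,510 × $122.44 = $9,367,884.40.
Operating income = contribution − fixed costs = $9,367,884.40 − $4,324,500 = $5,043,384.40.
DOL = contribution ÷ EBIT = $9,367,884.40 ÷ $5,043,384.40 = 1.8575.
Operating income changes by 1.8575 × +11.0% = +20.4%.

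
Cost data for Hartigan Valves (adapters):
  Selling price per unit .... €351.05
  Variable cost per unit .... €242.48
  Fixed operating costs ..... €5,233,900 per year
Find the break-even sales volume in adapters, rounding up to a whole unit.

Contribution margin per unit = €351.05 − €242.48 = €108.57.
Break-even Q = €5,233,900 / €108.57 = 48,207.61 → 48,208 adapters.

48,208 adapters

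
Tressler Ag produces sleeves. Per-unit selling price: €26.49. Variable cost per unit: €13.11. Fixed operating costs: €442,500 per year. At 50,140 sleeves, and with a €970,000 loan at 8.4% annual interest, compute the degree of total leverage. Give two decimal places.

Total contribution margin = 50,140 × €13.38 = €670,873.20.
EBIT = €670,873.20 − €442,500 = €228,373.20. Interest = €81,480.00, so EBIT − I = €146,893.20.
Degree of total leverage = total CM / (EBIT − interest) = €670,873.20 / €146,893.20 = 4.5671.

4.57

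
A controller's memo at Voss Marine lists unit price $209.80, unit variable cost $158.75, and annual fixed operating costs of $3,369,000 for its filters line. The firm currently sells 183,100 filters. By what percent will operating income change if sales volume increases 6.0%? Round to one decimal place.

At 183,100 units, contribution = 183,100 × $51.05 = $9,347,255.00.
Operating income = contribution − fixed costs = $9,347,255.00 − $3,369,000 = $5,978,255.00.
Degree of operating leverage = $9,347,255.00 / $5,978,255.00 = 1.5635.
Operating income changes by 1.5635 × +6.0% = +9.4%.

+9.4%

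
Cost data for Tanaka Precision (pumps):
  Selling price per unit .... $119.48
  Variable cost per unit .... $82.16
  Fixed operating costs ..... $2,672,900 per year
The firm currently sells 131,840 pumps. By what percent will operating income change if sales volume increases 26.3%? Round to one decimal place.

Total contribution margin = 131,840 × $37.32 = $4,920,268.80.
EBIT = $4,920,268.80 − $2,672,900 = $2,247,368.80.
DOL = contribution ÷ EBIT = $4,920,268.80 ÷ $2,247,368.80 = 2.1893.
So EBIT moves 2.1893 × (+26.3%) = +57.6%.

+57.6%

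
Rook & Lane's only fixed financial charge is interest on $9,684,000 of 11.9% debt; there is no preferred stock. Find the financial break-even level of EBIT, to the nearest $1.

$1,152,396

Annual interest = 11.9% × $9,684,000 = $1,152,396.00.
Without preferred stock the financial break-even is simply EBIT = interest = $1,152,396.00.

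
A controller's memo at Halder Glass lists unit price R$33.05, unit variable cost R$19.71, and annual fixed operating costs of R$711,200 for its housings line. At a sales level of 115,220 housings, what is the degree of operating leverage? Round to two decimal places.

Total contribution margin = 115,220 × R$13.34 = R$1,537,034.80.
Operating income = contribution − fixed costs = R$1,537,034.80 − R$711,200 = R$825,834.80.
So DOL = total CM / EBIT = R$1,537,034.80 / R$825,834.80 = 1.8612.

1.86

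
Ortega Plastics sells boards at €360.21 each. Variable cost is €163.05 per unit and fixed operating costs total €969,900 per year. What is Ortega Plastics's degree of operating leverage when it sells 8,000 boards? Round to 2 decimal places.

2.60

Total contribution margin = 8,000 × €197.16 = €1,577,280.00.
Subtracting fixed costs: EBIT = €1,577,280.00 − €969,900 = €607,380.00.
DOL = contribution ÷ EBIT = €1,577,280.00 ÷ €607,380.00 = 2.5969.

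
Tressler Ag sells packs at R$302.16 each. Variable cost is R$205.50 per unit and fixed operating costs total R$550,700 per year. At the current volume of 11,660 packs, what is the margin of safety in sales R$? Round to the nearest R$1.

Contribution margin per unit = R$302.16 − R$205.50 = R$96.66. Break-even units = R$550,700 ÷ R$96.66 = 5,697.29; break-even revenue = 5,697.29 × R$302.16 = R$1,721,492.99.
Actual sales revenue = 11,660 × R$302.16 = R$3,523,185.60.
Margin of safety = R$3,523,185.60 − R$1,721,492.99 = R$1,801,693.

R$1,801,693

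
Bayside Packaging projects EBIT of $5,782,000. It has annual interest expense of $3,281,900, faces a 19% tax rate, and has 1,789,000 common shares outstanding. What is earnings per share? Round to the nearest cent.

Interest = $3,281,900.00, so EBT = $5,782,000 − $3,281,900.00 = $2,500,100.00.
Net income = $2,500,100.00 × (1 − 0.19) = $2,025,081.00.
Per share: $2,025,081.00 / 1,789,000 shares = $1.13.

$1.13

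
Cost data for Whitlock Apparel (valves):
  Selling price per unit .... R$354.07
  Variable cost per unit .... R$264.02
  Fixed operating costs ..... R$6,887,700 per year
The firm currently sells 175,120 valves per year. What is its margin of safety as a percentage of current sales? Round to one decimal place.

Unit CM = price − variable cost = R$354.07 − R$264.02 = R$90.05. Break-even units = R$6,887,700 ÷ R$90.05 = 76,487.51; break-even revenue = 76,487.51 × R$354.07 = R$27,081,931.58.
Current sales = 175,120 × R$354.07 = R$62,004,738.40.
Margin of safety = (R$62,004,738.40 − R$27,081,931.58) ÷ R$62,004,738.40 = 56.3%.

56.3%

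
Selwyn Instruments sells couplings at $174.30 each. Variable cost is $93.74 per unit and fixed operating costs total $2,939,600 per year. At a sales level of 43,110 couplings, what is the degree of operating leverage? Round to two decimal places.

Total contribution margin = 43,110 × $80.56 = $3,472,941.60.
EBIT = $3,472,941.60 − $2,939,600 = $533,341.60.
So DOL = total CM / EBIT = $3,472,941.60 / $533,341.60 = 6.5117.

6.51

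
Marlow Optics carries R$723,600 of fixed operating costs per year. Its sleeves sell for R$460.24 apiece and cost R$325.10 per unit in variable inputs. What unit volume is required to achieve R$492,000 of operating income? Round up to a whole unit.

8,996 sleeves

Unit CM = price − variable cost = R$460.24 − R$325.10 = R$135.14.
Required volume = (fixed costs + target profit) ÷ CM = (R$723,600 + R$492,000) ÷ R$135.14 = 8,995.12, so 8,996 sleeves.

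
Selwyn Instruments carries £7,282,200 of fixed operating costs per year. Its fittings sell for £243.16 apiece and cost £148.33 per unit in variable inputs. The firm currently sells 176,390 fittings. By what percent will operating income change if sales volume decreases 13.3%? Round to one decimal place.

Contribution at this volume is 176,390 × £94.83 = £16,727,063.70.
Subtracting fixed costs: EBIT = £16,727,063.70 − £7,282,200 = £9,444,863.70.
DOL = contribution ÷ EBIT = £16,727,063.70 ÷ £9,444,863.70 = 1.7710.
Operating income changes by 1.7710 × -13.3% = -23.6%.

-23.6%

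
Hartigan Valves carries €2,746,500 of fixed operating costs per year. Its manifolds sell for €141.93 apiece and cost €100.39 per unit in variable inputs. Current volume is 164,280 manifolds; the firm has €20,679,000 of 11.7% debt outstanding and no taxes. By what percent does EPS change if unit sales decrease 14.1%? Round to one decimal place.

At 164,280 units, contribution = 164,280 × €41.54 = €6,824,191.20.
Subtracting fixed costs: EBIT = €6,824,191.20 − €2,746,500 = €4,077,691.20.
After interest of €2,419,443.00, pre-tax earnings = €1,658,248.20.
DCL = total CM / (EBIT − I) = €6,824,191.20 / €1,658,248.20 = 4.1153.
EPS therefore changes by 4.1153 × (-14.1%) = -58.0%.

-58.0%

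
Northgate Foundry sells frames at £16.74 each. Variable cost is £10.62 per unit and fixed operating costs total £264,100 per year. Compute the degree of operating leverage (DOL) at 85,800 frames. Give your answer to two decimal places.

Total contribution margin = 85,800 × £6.12 = £525,096.00.
Operating income = contribution − fixed costs = £525,096.00 − £264,100 = £260,996.00.
DOL = contribution ÷ EBIT = £525,096.00 ÷ £260,996.00 = 2.0119.

2.01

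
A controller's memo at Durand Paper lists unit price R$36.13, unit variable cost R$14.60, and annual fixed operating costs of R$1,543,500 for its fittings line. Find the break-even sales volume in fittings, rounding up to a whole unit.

Each unit contributes R$36.13 − R$14.60 = R$21.53.
Break-even volume = fixed costs ÷ CM per unit = R$1,543,500 ÷ R$21.53 = 71,690.66, so 71,691 fittings.

71,691 fittings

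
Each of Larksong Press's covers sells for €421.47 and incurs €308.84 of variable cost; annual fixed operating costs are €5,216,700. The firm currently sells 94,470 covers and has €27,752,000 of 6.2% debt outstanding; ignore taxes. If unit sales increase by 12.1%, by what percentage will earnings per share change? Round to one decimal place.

Contribution at this volume is 94,470 × €112.63 = €10,640,156.10.
Subtracting fixed costs: EBIT = €10,640,156.10 − €5,216,700 = €5,423,456.10.
After interest of €1,720,624.00, pre-tax earnings = €3,702,832.10.
Degree of combined leverage = contribution ÷ (EBIT − I) = €10,640,156.10 ÷ €3,702,832.10 = 2.8735.
%ΔEPS = DCL × %ΔSales = 2.8735 × +12.1% = +34.8%.

+34.8%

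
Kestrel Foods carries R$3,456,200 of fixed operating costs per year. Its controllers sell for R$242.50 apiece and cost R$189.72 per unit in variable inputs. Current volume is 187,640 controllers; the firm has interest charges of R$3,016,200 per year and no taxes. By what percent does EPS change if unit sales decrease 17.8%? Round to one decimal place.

-51.4%

Total contribution margin = 187,640 × R$52.78 = R$9,903,639.20.
Subtracting fixed costs: EBIT = R$9,903,639.20 − R$3,456,200 = R$6,447,439.20.
Interest = R$3,016,200.00, so EBIT − I = R$3,431,239.20.
Degree of combined leverage = contribution ÷ (EBIT − I) = R$9,903,639.20 ÷ R$3,431,239.20 = 2.8863.
EPS therefore changes by 2.8863 × (-17.8%) = -51.4%.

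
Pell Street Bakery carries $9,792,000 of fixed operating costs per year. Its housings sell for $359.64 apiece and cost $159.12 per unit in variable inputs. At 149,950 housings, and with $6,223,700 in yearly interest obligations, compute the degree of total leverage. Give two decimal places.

2.14

Total contribution margin = 149,950 × $200.52 = $30,067,974.00.
Operating income = contribution − fixed costs = $30,067,974.00 − $9,792,000 = $20,275,974.00. Interest = $6,223,700.00, so EBIT − I = $14,052,274.00.
DCL = contribution ÷ (EBIT − I) = $30,067,974.00 ÷ $14,052,274.00 = 2.1397.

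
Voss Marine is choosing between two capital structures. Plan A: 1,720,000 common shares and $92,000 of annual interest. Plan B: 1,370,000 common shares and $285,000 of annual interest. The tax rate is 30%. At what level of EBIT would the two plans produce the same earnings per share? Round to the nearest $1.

$1,040,457

Set EPS_A = EPS_B: (EBIT − $92,000)(1 − 0.30) ÷ 1,720,000 = (EBIT − $285,000)(1 − 0.30) ÷ 1,370,000.
The (1 − t) factor cancels: (EBIT − 92,000) × 1,370,000 = (EBIT − 285,000) × 1,720,000.
EBIT × (1,720,000 − 1,370,000) = 285,000 × 1,720,000 − 92,000 × 1,370,000 = 364,160,000,000, so EBIT = 364,160,000,000 ÷ 350,000 = 1,040,457.14.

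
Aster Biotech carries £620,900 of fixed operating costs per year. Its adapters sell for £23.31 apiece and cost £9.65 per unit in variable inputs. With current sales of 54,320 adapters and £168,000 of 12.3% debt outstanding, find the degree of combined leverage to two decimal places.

Contribution at this volume is 54,320 × £13.66 = £742,011.20.
Subtracting fixed costs: EBIT = £742,011.20 − £620,900 = £121,111.20. Interest = £20,664.00, so EBIT − I = £100,447.20.
Degree of total leverage = total CM / (EBIT − interest) = £742,011.20 / £100,447.20 = 7.3871.

7.39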